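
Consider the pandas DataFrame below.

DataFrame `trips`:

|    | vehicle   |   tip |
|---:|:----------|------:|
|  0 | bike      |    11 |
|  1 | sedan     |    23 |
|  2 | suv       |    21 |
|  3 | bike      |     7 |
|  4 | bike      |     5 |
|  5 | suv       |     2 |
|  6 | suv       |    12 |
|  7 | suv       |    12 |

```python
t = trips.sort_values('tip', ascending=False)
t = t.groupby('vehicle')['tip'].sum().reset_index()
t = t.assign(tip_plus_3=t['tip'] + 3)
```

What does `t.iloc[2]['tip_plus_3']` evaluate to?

sort by tip descending:
  vehicle  tip
1   sedan   23
2     suv   21
6     suv   12
7     suv   12
0    bike   11
3    bike    7
4    bike    5
5     suv    2
group by vehicle, sum of tip:
vehicle
bike     23
sedan    23
suv      47
Name: tip, dtype: int64
reset_index():
  vehicle  tip
0    bike   23
1   sedan   23
2     suv   47
add column tip_plus_3 = t['tip'] + 3:
  vehicle  tip  tip_plus_3
0    bike   23          26
1   sedan   23          26
2     suv   47          50
Taking the value at position 2, column 'tip_plus_3' gives 50.

50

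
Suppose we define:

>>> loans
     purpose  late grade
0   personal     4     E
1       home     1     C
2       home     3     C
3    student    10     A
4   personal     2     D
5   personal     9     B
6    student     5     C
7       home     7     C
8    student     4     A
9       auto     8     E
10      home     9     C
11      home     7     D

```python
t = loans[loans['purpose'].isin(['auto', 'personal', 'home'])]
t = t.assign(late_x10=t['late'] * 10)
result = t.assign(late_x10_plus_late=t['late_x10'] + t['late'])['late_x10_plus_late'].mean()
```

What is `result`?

61.1111111111

filter rows where purpose in ['auto', 'personal', 'home']:
     purpose  late grade
0   personal     4     E
1       home     1     C
2       home     3     C
4   personal     2     D
5   personal     9     B
7       home     7     C
9       auto     8     E
10      home     9     C
11      home     7     D
add column late_x10 = t['late'] * 10:
     purpose  late grade  late_x10
0   personal     4     E        40
1       home     1     C        10
2       home     3     C        30
4   personal     2     D        20
5   personal     9     B        90
7       home     7     C        70
9       auto     8     E        80
10      home     9     C        90
11      home     7     D        70
add column late_x10_plus_late = t['late_x10'] + t['late']:
     purpose  late grade  late_x10  late_x10_plus_late
0   personal     4     E        40                  44
1       home     1     C        10                  11
2       home     3     C        30                  33
4   personal     2     D        20                  22
5   personal     9     B        90                  99
7       home     7     C        70                  77
9       auto     8     E        80                  88
10      home     9     C        90                  99
11      home     7     D        70                  77
So mean() = 61.1111111111.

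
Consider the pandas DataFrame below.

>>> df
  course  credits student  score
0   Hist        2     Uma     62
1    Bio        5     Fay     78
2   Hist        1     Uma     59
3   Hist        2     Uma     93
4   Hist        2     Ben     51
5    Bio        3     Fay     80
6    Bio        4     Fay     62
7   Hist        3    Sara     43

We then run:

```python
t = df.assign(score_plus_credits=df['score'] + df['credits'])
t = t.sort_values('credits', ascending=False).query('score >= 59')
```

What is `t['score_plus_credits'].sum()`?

add column score_plus_credits = df['score'] + df['credits']:
  course  credits student  score  score_plus_credits
0   Hist        2     Uma     62                  64
1    Bio        5     Fay     78                  83
2   Hist        1     Uma     59                  60
3   Hist        2     Uma     93                  95
4   Hist        2     Ben     51                  53
5    Bio        3     Fay     80                  83
6    Bio        4     Fay     62                  66
7   Hist        3    Sara     43                  46
sort by credits descending:
  course  credits student  score  score_plus_credits
1    Bio        5     Fay     78                  83
6    Bio        4     Fay     62                  66
5    Bio        3     Fay     80                  83
7   Hist        3    Sara     43                  46
0   Hist        2     Uma     62                  64
3   Hist        2     Uma     93                  95
4   Hist        2     Ben     51                  53
2   Hist        1     Uma     59                  60
filter rows where score >= 59:
  course  credits student  score  score_plus_credits
1    Bio        5     Fay     78                  83
6    Bio        4     Fay     62                  66
5    Bio        3     Fay     80                  83
0   Hist        2     Uma     62                  64
3   Hist        2     Uma     93                  95
2   Hist        1     Uma     59                  60

451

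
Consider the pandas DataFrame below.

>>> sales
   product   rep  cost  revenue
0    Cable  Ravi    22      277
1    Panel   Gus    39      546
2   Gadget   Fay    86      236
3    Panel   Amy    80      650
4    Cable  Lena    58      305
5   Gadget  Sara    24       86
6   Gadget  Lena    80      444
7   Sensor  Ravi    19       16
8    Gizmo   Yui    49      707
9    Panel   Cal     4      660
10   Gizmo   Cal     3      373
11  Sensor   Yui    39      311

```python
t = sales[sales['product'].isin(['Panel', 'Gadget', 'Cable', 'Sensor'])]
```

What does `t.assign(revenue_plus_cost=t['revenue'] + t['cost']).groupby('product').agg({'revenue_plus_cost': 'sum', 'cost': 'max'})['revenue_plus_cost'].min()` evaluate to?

filter rows where product in ['Panel', 'Gadget', 'Cable', 'Sensor']:
   product   rep  cost  revenue
0    Cable  Ravi    22      277
1    Panel   Gus    39      546
2   Gadget   Fay    86      236
3    Panel   Amy    80      650
4    Cable  Lena    58      305
5   Gadget  Sara    24       86
6   Gadget  Lena    80      444
7   Sensor  Ravi    19       16
9    Panel   Cal     4      660
11  Sensor   Yui    39      311
add column revenue_plus_cost = t['revenue'] + t['cost']:
   product   rep  cost  revenue  revenue_plus_cost
0    Cable  Ravi    22      277                299
1    Panel   Gus    39      546                585
2   Gadget   Fay    86      236                322
3    Panel   Amy    80      650                730
4    Cable  Lena    58      305                363
5   Gadget  Sara    24       86                110
6   Gadget  Lena    80      444                524
7   Sensor  Ravi    19       16                 35
9    Panel   Cal     4      660                664
11  Sensor   Yui    39      311                350
group by product: sum(revenue_plus_cost), max(cost):
         revenue_plus_cost  cost
product                         
Cable                  662    58
Gadget                 956    86
Panel                 1979    80
Sensor                 385    39
The min of column 'revenue_plus_cost' is 385.

385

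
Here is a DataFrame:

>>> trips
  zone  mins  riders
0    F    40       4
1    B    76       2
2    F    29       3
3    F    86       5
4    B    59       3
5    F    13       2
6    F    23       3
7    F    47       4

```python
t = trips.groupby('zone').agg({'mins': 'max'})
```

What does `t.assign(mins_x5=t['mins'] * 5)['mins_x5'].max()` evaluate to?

430

group by zone, max of mins:
      mins
zone      
B       76
F       86
add column mins_x5 = t['mins'] * 5:
      mins  mins_x5
zone               
B       76      380
F       86      430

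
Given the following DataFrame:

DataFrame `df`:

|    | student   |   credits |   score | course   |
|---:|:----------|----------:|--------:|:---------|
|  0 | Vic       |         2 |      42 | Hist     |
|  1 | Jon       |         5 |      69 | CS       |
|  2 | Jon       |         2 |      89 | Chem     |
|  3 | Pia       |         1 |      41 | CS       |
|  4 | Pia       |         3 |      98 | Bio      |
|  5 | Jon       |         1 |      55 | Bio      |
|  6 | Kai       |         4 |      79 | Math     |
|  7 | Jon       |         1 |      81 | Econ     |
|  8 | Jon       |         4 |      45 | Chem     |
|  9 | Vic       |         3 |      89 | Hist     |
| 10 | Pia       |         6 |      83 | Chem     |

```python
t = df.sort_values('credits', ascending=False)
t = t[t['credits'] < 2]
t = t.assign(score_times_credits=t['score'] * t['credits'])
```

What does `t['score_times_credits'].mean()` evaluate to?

59.0

sort by credits descending:
   student  credits  score course
10     Pia        6     83   Chem
1      Jon        5     69     CS
6      Kai        4     79   Math
8      Jon        4     45   Chem
4      Pia        3     98    Bio
9      Vic        3     89   Hist
0      Vic        2     42   Hist
2      Jon        2     89   Chem
3      Pia        1     41     CS
5      Jon        1     55    Bio
7      Jon        1     81   Econ
filter rows where credits < 2:
  student  credits  score course
3     Pia        1     41     CS
5     Jon        1     55    Bio
7     Jon        1     81   Econ
add column score_times_credits = t['score'] * t['credits']:
  student  credits  score course  score_times_credits
3     Pia        1     41     CS                   41
5     Jon        1     55    Bio                   55
7     Jon        1     81   Econ                   81
Taking the mean of column 'score_times_credits' gives 59.0.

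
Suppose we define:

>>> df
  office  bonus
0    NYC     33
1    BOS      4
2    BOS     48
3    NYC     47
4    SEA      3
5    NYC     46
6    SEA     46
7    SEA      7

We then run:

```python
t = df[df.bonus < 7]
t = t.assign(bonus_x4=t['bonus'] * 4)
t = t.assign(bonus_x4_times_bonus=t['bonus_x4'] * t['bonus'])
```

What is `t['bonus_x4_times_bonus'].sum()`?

filter rows where bonus < 7:
  office  bonus
1    BOS      4
4    SEA      3
add column bonus_x4 = t['bonus'] * 4:
  office  bonus  bonus_x4
1    BOS      4        16
4    SEA      3        12
add column bonus_x4_times_bonus = t['bonus_x4'] * t['bonus']:
  office  bonus  bonus_x4  bonus_x4_times_bonus
1    BOS      4        16                    64
4    SEA      3        12                    36
The sum of column 'bonus_x4_times_bonus' is 100.

100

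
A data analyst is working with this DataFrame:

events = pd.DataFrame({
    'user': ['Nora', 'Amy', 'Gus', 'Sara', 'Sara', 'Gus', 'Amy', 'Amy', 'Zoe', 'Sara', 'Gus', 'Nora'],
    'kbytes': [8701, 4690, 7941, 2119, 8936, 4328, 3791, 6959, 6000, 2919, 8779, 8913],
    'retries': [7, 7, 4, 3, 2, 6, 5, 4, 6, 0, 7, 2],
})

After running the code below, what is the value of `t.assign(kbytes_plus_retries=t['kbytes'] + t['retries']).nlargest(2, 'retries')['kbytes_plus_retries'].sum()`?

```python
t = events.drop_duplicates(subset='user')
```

drop duplicate user (keep=first):
   user  kbytes  retries
0  Nora    8701        7
1   Amy    4690        7
2   Gus    7941        4
3  Sara    2119        3
8   Zoe    6000        6
add column kbytes_plus_retries = t['kbytes'] + t['retries']:
   user  kbytes  retries  kbytes_plus_retries
0  Nora    8701        7                 8708
1   Amy    4690        7                 4697
2   Gus    7941        4                 7945
3  Sara    2119        3                 2122
8   Zoe    6000        6                 6006
take 2 rows with largest retries:
   user  kbytes  retries  kbytes_plus_retries
0  Nora    8701        7                 8708
1   Amy    4690        7                 4697
Taking the sum of column 'kbytes_plus_retries' gives 13405.

13405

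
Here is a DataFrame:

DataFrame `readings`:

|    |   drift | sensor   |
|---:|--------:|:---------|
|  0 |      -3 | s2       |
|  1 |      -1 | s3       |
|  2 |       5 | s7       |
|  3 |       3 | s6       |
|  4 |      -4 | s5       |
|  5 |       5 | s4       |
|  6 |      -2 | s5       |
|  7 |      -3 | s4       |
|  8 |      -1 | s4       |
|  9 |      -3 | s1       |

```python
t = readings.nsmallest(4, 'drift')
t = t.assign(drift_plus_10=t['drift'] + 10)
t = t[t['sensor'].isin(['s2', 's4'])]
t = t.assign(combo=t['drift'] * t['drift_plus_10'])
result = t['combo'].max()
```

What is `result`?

take 4 rows with smallest drift:
   drift sensor
4     -4     s5
0     -3     s2
7     -3     s4
9     -3     s1
add column drift_plus_10 = t['drift'] + 10:
   drift sensor  drift_plus_10
4     -4     s5              6
0     -3     s2              7
7     -3     s4              7
9     -3     s1              7
filter rows where sensor in ['s2', 's4']:
   drift sensor  drift_plus_10
0     -3     s2              7
7     -3     s4              7
add column combo = t['drift'] * t['drift_plus_10']:
   drift sensor  drift_plus_10  combo
0     -3     s2              7    -21
7     -3     s4              7    -21

-21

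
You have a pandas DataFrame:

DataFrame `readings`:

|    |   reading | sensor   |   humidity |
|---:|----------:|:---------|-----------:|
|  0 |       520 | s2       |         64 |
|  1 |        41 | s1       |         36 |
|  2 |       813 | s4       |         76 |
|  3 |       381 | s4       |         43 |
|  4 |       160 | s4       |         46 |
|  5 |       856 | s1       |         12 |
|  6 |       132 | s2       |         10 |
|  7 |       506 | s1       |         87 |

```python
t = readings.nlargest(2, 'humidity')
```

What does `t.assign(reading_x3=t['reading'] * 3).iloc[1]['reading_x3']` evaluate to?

take 2 rows with largest humidity:
   reading sensor  humidity
7      506     s1        87
2      813     s4        76
add column reading_x3 = t['reading'] * 3:
   reading sensor  humidity  reading_x3
7      506     s1        87        1518
2      813     s4        76        2439

2439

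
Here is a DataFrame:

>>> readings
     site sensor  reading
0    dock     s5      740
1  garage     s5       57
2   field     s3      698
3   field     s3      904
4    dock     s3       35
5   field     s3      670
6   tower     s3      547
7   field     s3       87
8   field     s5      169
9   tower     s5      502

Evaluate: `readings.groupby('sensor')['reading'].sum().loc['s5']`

1468

group by sensor, sum of reading:
sensor
s3    2941
s5    1468
Name: reading, dtype: int64
Reading off the value at index 's5', we get 1468.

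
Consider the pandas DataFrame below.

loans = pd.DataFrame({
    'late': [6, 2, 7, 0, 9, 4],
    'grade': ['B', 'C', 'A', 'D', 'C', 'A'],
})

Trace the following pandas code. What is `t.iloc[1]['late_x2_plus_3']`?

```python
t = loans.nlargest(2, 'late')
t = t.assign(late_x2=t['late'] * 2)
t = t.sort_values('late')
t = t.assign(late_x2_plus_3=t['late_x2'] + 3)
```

21

take 2 rows with largest late:
   late grade
4     9     C
2     7     A
add column late_x2 = t['late'] * 2:
   late grade  late_x2
4     9     C       18
2     7     A       14
sort by late:
   late grade  late_x2
2     7     A       14
4     9     C       18
add column late_x2_plus_3 = t['late_x2'] + 3:
   late grade  late_x2  late_x2_plus_3
2     7     A       14              17
4     9     C       18              21
The value at position 1, column 'late_x2_plus_3' is 21.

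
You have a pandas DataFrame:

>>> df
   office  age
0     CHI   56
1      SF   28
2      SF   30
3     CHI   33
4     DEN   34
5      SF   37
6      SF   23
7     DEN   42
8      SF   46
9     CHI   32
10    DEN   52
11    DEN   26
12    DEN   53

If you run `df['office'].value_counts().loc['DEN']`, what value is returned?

5

value_counts of office:
office
SF     5
DEN    5
CHI    3
Name: count, dtype: int64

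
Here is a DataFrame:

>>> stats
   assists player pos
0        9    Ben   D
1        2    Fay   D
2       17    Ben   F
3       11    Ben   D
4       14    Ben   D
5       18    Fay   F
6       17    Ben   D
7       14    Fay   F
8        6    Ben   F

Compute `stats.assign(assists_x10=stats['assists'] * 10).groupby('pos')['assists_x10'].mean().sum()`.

243.5

add column assists_x10 = stats['assists'] * 10:
   assists player pos  assists_x10
0        9    Ben   D           90
1        2    Fay   D           20
2       17    Ben   F          170
3       11    Ben   D          110
4       14    Ben   D          140
5       18    Fay   F          180
6       17    Ben   D          170
7       14    Fay   F          140
8        6    Ben   F           60
group by pos, mean of assists_x10:
pos
D    106.0
F    137.5
Name: assists_x10, dtype: float64
The sum of the resulting series is 243.5.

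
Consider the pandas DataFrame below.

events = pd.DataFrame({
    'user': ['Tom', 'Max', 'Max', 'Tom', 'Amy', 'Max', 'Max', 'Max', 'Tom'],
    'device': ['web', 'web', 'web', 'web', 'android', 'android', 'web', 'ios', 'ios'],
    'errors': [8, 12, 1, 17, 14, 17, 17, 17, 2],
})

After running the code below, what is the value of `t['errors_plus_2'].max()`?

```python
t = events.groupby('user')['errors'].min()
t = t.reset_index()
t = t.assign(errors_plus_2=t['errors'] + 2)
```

group by user, min of errors:
user
Amy    14
Max     1
Tom     2
Name: errors, dtype: int64
reset_index():
  user  errors
0  Amy      14
1  Max       1
2  Tom       2
add column errors_plus_2 = t['errors'] + 2:
  user  errors  errors_plus_2
0  Amy      14             16
1  Max       1              3
2  Tom       2              4
The max of column 'errors_plus_2' is 16.

16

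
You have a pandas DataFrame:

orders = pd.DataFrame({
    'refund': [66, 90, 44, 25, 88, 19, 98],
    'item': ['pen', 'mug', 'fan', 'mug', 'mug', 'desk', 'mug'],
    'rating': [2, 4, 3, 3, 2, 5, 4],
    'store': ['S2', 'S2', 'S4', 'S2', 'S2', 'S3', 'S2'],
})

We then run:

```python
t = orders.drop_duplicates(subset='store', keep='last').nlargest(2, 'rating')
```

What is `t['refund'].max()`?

98

drop duplicate store (keep=last):
   refund  item  rating store
2      44   fan       3    S4
5      19  desk       5    S3
6      98   mug       4    S2
take 2 rows with largest rating:
   refund  item  rating store
5      19  desk       5    S3
6      98   mug       4    S2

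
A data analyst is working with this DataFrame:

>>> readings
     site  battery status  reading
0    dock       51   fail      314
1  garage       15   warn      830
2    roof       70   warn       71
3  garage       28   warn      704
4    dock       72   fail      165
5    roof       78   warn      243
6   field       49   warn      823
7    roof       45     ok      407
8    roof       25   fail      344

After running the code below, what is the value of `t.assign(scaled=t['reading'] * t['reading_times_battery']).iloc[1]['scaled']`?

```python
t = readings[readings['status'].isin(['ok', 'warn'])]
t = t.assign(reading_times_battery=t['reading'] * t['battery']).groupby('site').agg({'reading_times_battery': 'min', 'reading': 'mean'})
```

9549150.0

filter rows where status in ['ok', 'warn']:
     site  battery status  reading
1  garage       15   warn      830
2    roof       70   warn       71
3  garage       28   warn      704
5    roof       78   warn      243
6   field       49   warn      823
7    roof       45     ok      407
add column reading_times_battery = t['reading'] * t['battery']:
     site  battery status  reading  reading_times_battery
1  garage       15   warn      830                  12450
2    roof       70   warn       71                   4970
3  garage       28   warn      704                  19712
5    roof       78   warn      243                  18954
6   field       49   warn      823                  40327
7    roof       45     ok      407                  18315
group by site: min(reading_times_battery), mean(reading):
        reading_times_battery     reading
site                                     
field                   40327  823.000000
garage                  12450  767.000000
roof                     4970  240.333333
add column scaled = t['reading'] * t['reading_times_battery']:
        reading_times_battery     reading        scaled
site                                                   
field                   40327  823.000000  3.318912e+07
garage                  12450  767.000000  9.549150e+06
roof                     4970  240.333333  1.194457e+06
Hence 9549150.0.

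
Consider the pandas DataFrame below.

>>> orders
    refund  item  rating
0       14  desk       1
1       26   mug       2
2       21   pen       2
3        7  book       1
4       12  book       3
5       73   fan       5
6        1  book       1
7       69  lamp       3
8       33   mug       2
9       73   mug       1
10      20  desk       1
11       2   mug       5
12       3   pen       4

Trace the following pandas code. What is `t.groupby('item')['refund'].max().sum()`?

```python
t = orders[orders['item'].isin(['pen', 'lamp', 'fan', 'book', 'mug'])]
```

248

filter rows where item in ['pen', 'lamp', 'fan', 'book', 'mug']:
    refund  item  rating
1       26   mug       2
2       21   pen       2
3        7  book       1
4       12  book       3
5       73   fan       5
6        1  book       1
7       69  lamp       3
8       33   mug       2
9       73   mug       1
11       2   mug       5
12       3   pen       4
group by item, max of refund:
item
book    12
fan     73
lamp    69
mug     73
pen     21
Name: refund, dtype: int64
Reading off the sum of the resulting series, we get 248.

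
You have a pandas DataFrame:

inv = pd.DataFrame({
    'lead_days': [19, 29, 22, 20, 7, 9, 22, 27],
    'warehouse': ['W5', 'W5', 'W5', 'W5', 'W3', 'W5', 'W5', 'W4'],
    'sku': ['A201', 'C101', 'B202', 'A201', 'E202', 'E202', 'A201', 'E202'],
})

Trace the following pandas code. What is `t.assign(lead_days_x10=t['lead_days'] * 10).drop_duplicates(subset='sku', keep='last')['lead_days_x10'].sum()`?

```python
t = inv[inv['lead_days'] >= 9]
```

filter rows where lead_days >= 9:
   lead_days warehouse   sku
0         19        W5  A201
1         29        W5  C101
2         22        W5  B202
3         20        W5  A201
5          9        W5  E202
6         22        W5  A201
7         27        W4  E202
add column lead_days_x10 = t['lead_days'] * 10:
   lead_days warehouse   sku  lead_days_x10
0         19        W5  A201            190
1         29        W5  C101            290
2         22        W5  B202            220
3         20        W5  A201            200
5          9        W5  E202             90
6         22        W5  A201            220
7         27        W4  E202            270
drop duplicate sku (keep=last):
   lead_days warehouse   sku  lead_days_x10
1         29        W5  C101            290
2         22        W5  B202            220
6         22        W5  A201            220
7         27        W4  E202            270
The sum of column 'lead_days_x10' is 1000.

1000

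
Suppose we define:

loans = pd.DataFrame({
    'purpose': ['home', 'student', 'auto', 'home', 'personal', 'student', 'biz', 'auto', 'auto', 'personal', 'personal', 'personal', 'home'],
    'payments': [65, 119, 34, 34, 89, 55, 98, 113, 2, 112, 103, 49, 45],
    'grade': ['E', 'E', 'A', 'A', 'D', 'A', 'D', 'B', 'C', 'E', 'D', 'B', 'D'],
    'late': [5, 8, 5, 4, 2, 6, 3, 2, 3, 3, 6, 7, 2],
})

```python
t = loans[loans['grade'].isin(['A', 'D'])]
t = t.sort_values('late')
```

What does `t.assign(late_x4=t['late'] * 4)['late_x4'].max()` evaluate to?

24

filter rows where grade in ['A', 'D']:
     purpose  payments grade  late
2       auto        34     A     5
3       home        34     A     4
4   personal        89     D     2
5    student        55     A     6
6        biz        98     D     3
10  personal       103     D     6
12      home        45     D     2
sort by late:
     purpose  payments grade  late
4   personal        89     D     2
12      home        45     D     2
6        biz        98     D     3
3       home        34     A     4
2       auto        34     A     5
5    student        55     A     6
10  personal       103     D     6
add column late_x4 = t['late'] * 4:
     purpose  payments grade  late  late_x4
4   personal        89     D     2        8
12      home        45     D     2        8
6        biz        98     D     3       12
3       home        34     A     4       16
2       auto        34     A     5       20
5    student        55     A     6       24
10  personal       103     D     6       24
Finally, max of column 'late_x4' = 24.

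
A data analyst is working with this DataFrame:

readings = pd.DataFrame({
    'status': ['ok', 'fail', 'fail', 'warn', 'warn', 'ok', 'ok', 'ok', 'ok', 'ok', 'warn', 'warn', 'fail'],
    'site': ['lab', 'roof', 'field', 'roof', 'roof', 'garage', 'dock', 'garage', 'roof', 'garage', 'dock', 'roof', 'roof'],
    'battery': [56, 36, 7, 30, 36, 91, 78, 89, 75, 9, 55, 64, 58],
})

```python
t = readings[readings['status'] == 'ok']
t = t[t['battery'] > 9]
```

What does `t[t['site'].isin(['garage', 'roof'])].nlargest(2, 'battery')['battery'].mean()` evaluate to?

filter rows where status == 'ok':
  status    site  battery
0     ok     lab       56
5     ok  garage       91
6     ok    dock       78
7     ok  garage       89
8     ok    roof       75
9     ok  garage        9
filter rows where battery > 9:
  status    site  battery
0     ok     lab       56
5     ok  garage       91
6     ok    dock       78
7     ok  garage       89
8     ok    roof       75
filter rows where site in ['garage', 'roof']:
  status    site  battery
5     ok  garage       91
7     ok  garage       89
8     ok    roof       75
take 2 rows with largest battery:
  status    site  battery
5     ok  garage       91
7     ok  garage       89
mean of column 'battery' → 90.0

90.0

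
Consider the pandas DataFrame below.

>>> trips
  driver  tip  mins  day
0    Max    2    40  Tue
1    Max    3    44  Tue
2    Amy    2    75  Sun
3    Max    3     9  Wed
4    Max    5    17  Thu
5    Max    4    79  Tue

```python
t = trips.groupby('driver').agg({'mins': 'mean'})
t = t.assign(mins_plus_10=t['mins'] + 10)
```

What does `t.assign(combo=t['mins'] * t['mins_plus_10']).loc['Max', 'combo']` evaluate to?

group by driver, mean of mins:
        mins
driver      
Amy     75.0
Max     37.8
add column mins_plus_10 = t['mins'] + 10:
        mins  mins_plus_10
driver                    
Amy     75.0          85.0
Max     37.8          47.8
add column combo = t['mins'] * t['mins_plus_10']:
        mins  mins_plus_10    combo
driver                             
Amy     75.0          85.0  6375.00
Max     37.8          47.8  1806.84
Reading off the value at row 'Max', column 'combo', we get 1806.84.

1806.84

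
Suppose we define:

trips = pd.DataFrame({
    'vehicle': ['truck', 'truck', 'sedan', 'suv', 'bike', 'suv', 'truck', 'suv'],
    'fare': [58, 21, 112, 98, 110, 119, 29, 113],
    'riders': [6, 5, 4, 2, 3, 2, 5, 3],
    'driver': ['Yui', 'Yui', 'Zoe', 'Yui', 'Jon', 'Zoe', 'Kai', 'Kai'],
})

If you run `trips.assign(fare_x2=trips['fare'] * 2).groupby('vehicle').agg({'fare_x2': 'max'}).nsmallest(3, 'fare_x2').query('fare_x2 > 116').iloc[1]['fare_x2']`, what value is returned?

add column fare_x2 = trips['fare'] * 2:
  vehicle  fare  riders driver  fare_x2
0   truck    58       6    Yui      116
1   truck    21       5    Yui       42
2   sedan   112       4    Zoe      224
3     suv    98       2    Yui      196
4    bike   110       3    Jon      220
5     suv   119       2    Zoe      238
6   truck    29       5    Kai       58
7     suv   113       3    Kai      226
group by vehicle, max of fare_x2:
         fare_x2
vehicle         
bike         220
sedan        224
suv          238
truck        116
take 3 rows with smallest fare_x2:
         fare_x2
vehicle         
truck        116
bike         220
sedan        224
filter rows where fare_x2 > 116:
         fare_x2
vehicle         
bike         220
sedan        224
Finally, value at position 1, column 'fare_x2' = 224.

224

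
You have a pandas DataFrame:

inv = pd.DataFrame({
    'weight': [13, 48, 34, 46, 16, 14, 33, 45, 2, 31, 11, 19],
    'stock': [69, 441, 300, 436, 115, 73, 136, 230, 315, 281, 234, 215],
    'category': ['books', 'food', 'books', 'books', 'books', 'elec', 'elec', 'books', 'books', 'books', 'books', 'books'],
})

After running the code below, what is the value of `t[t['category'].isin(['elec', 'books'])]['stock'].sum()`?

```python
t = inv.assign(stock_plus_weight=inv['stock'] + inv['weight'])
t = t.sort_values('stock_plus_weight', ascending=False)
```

add column stock_plus_weight = inv['stock'] + inv['weight']:
    weight  stock category  stock_plus_weight
0       13     69    books                 82
1       48    441     food                489
2       34    300    books                334
3       46    436    books                482
4       16    115    books                131
5       14     73     elec                 87
6       33    136     elec                169
7       45    230    books                275
8        2    315    books                317
9       31    281    books                312
10      11    234    books                245
11      19    215    books                234
sort by stock_plus_weight descending:
    weight  stock category  stock_plus_weight
1       48    441     food                489
3       46    436    books                482
2       34    300    books                334
8        2    315    books                317
9       31    281    books                312
7       45    230    books                275
10      11    234    books                245
11      19    215    books                234
6       33    136     elec                169
4       16    115    books                131
5       14     73     elec                 87
0       13     69    books                 82
filter rows where category in ['elec', 'books']:
    weight  stock category  stock_plus_weight
3       46    436    books                482
2       34    300    books                334
8        2    315    books                317
9       31    281    books                312
7       45    230    books                275
10      11    234    books                245
11      19    215    books                234
6       33    136     elec                169
4       16    115    books                131
5       14     73     elec                 87
0       13     69    books                 82
Then the sum of column 'stock': 2404

2404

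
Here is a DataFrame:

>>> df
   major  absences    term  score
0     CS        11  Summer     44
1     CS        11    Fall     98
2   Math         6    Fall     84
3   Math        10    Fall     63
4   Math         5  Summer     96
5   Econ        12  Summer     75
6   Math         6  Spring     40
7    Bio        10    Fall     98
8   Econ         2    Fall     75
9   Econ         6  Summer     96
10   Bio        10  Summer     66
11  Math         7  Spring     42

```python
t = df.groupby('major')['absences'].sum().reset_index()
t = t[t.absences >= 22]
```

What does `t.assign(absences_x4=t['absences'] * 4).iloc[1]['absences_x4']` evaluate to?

136

group by major, sum of absences:
major
Bio     20
CS      22
Econ    20
Math    34
Name: absences, dtype: int64
reset_index():
  major  absences
0   Bio        20
1    CS        22
2  Econ        20
3  Math        34
filter rows where absences >= 22:
  major  absences
1    CS        22
3  Math        34
add column absences_x4 = t['absences'] * 4:
  major  absences  absences_x4
1    CS        22           88
3  Math        34          136
Then the value at position 1, column 'absences_x4': 136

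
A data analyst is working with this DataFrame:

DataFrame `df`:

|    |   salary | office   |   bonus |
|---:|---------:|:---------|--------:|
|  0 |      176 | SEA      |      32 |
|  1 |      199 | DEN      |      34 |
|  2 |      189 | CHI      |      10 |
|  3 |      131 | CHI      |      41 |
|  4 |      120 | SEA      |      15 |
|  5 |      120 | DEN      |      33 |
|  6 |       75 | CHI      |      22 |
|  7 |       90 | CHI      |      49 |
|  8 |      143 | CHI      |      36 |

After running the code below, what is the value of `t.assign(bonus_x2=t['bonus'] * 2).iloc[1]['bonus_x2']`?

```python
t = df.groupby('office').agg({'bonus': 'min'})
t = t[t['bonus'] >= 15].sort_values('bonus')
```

66

group by office, min of bonus:
        bonus
office       
CHI        10
DEN        33
SEA        15
filter rows where bonus >= 15:
        bonus
office       
DEN        33
SEA        15
sort by bonus:
        bonus
office       
SEA        15
DEN        33
add column bonus_x2 = t['bonus'] * 2:
        bonus  bonus_x2
office                 
SEA        15        30
DEN        33        66
Hence 66.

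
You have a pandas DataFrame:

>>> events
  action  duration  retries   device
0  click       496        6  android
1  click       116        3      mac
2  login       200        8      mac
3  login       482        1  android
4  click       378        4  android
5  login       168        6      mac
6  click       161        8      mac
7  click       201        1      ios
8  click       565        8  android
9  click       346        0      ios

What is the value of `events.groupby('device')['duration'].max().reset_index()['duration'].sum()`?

group by device, max of duration:
device
android    565
ios        346
mac        200
Name: duration, dtype: int64
reset_index():
    device  duration
0  android       565
1      ios       346
2      mac       200
Finally, sum of column 'duration' = 1111.

1111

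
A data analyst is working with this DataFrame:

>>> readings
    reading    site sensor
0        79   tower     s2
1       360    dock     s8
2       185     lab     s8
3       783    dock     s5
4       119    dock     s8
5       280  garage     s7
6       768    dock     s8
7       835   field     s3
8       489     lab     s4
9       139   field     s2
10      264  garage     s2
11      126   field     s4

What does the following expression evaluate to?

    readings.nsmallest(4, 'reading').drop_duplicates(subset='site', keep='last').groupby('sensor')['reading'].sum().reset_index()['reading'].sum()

337

take 4 rows with smallest reading:
    reading   site sensor
0        79  tower     s2
4       119   dock     s8
11      126  field     s4
9       139  field     s2
drop duplicate site (keep=last):
   reading   site sensor
0       79  tower     s2
4      119   dock     s8
9      139  field     s2
group by sensor, sum of reading:
sensor
s2    218
s8    119
Name: reading, dtype: int64
reset_index():
  sensor  reading
0     s2      218
1     s8      119
sum of column 'reading' → 337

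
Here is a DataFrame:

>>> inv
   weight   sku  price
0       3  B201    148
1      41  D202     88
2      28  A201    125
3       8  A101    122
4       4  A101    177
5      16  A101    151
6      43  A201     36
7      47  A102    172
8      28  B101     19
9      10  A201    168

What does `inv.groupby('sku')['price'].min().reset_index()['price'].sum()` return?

585

group by sku, min of price:
sku
A101    122
A102    172
A201     36
B101     19
B201    148
D202     88
Name: price, dtype: int64
reset_index():
    sku  price
0  A101    122
1  A102    172
2  A201     36
3  B101     19
4  B201    148
5  D202     88
Hence 585.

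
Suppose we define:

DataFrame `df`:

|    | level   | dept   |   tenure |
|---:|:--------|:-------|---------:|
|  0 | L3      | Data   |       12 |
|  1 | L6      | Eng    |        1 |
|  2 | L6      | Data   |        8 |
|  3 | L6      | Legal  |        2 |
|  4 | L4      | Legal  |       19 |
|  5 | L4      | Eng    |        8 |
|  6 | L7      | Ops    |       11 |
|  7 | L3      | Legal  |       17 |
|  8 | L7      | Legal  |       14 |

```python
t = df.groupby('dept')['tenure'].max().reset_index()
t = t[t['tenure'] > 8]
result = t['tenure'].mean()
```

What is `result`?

14.0

group by dept, max of tenure:
dept
Data     12
Eng       8
Legal    19
Ops      11
Name: tenure, dtype: int64
reset_index():
    dept  tenure
0   Data      12
1    Eng       8
2  Legal      19
3    Ops      11
filter rows where tenure > 8:
    dept  tenure
0   Data      12
2  Legal      19
3    Ops      11
Hence 14.0.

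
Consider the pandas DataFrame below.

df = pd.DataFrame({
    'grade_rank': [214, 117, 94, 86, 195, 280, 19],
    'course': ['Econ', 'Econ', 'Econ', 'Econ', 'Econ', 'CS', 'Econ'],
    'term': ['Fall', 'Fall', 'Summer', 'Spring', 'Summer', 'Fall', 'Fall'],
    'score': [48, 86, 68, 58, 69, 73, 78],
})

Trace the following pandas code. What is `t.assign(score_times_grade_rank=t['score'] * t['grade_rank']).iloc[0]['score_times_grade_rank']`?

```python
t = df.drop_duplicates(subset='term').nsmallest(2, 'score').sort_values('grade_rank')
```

drop duplicate term (keep=first):
   grade_rank course    term  score
0         214   Econ    Fall     48
2          94   Econ  Summer     68
3          86   Econ  Spring     58
take 2 rows with smallest score:
   grade_rank course    term  score
0         214   Econ    Fall     48
3          86   Econ  Spring     58
sort by grade_rank:
   grade_rank course    term  score
3          86   Econ  Spring     58
0         214   Econ    Fall     48
add column score_times_grade_rank = t['score'] * t['grade_rank']:
   grade_rank course    term  score  score_times_grade_rank
3          86   Econ  Spring     58                    4988
0         214   Econ    Fall     48                   10272
The value at position 0, column 'score_times_grade_rank' is 4988.

4988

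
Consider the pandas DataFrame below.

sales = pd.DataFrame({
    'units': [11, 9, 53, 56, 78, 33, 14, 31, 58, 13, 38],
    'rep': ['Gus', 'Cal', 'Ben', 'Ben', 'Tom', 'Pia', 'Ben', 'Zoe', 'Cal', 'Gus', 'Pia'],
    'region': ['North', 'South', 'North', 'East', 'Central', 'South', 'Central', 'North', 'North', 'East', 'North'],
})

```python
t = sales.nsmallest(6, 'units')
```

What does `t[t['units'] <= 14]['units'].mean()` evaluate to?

11.75

take 6 rows with smallest units:
   units  rep   region
1      9  Cal    South
0     11  Gus    North
9     13  Gus     East
6     14  Ben  Central
7     31  Zoe    North
5     33  Pia    South
filter rows where units <= 14:
   units  rep   region
1      9  Cal    South
0     11  Gus    North
9     13  Gus     East
6     14  Ben  Central
The mean of column 'units' is 11.75.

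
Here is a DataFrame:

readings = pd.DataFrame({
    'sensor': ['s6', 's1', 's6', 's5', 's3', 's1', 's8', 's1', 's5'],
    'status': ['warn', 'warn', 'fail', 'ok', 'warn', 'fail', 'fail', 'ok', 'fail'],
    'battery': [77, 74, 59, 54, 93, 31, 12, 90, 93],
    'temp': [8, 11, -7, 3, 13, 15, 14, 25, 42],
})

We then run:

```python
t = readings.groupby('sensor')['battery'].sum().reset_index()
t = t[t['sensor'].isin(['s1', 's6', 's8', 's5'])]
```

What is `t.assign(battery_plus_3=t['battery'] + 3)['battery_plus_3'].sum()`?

group by sensor, sum of battery:
sensor
s1    195
s3     93
s5    147
s6    136
s8     12
Name: battery, dtype: int64
reset_index():
  sensor  battery
0     s1      195
1     s3       93
2     s5      147
3     s6      136
4     s8       12
filter rows where sensor in ['s1', 's6', 's8', 's5']:
  sensor  battery
0     s1      195
2     s5      147
3     s6      136
4     s8       12
add column battery_plus_3 = t['battery'] + 3:
  sensor  battery  battery_plus_3
0     s1      195             198
2     s5      147             150
3     s6      136             139
4     s8       12              15

502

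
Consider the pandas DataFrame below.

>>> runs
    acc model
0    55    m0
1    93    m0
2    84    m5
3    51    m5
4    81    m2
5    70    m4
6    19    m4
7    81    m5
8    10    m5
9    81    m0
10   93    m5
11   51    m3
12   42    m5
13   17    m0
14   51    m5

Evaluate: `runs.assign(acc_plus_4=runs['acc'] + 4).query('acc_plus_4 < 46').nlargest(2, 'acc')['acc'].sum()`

add column acc_plus_4 = runs['acc'] + 4:
    acc model  acc_plus_4
0    55    m0          59
1    93    m0          97
2    84    m5          88
3    51    m5          55
4    81    m2          85
5    70    m4          74
6    19    m4          23
7    81    m5          85
8    10    m5          14
9    81    m0          85
10   93    m5          97
11   51    m3          55
12   42    m5          46
13   17    m0          21
14   51    m5          55
filter rows where acc_plus_4 < 46:
    acc model  acc_plus_4
6    19    m4          23
8    10    m5          14
13   17    m0          21
take 2 rows with largest acc:
    acc model  acc_plus_4
6    19    m4          23
13   17    m0          21
Finally, sum of column 'acc' = 36.

36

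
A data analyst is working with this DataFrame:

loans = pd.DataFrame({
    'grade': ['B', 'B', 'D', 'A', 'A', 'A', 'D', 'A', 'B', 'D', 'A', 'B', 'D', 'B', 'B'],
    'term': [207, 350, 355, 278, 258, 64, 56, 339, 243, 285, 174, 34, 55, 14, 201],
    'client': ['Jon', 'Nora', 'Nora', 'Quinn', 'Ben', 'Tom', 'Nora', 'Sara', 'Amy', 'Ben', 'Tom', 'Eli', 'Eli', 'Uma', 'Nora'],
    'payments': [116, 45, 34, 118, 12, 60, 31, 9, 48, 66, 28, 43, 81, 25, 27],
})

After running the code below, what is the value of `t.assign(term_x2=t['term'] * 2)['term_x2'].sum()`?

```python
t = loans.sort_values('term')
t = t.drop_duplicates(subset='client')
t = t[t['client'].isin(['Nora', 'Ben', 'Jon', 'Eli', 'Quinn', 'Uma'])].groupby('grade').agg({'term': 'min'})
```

sort by term:
   grade  term client  payments
13     B    14    Uma        25
11     B    34    Eli        43
12     D    55    Eli        81
6      D    56   Nora        31
5      A    64    Tom        60
10     A   174    Tom        28
14     B   201   Nora        27
0      B   207    Jon       116
8      B   243    Amy        48
4      A   258    Ben        12
3      A   278  Quinn       118
9      D   285    Ben        66
7      A   339   Sara         9
1      B   350   Nora        45
2      D   355   Nora        34
drop duplicate client (keep=first):
   grade  term client  payments
13     B    14    Uma        25
11     B    34    Eli        43
6      D    56   Nora        31
5      A    64    Tom        60
0      B   207    Jon       116
8      B   243    Amy        48
4      A   258    Ben        12
3      A   278  Quinn       118
7      A   339   Sara         9
filter rows where client in ['Nora', 'Ben', 'Jon', 'Eli', 'Quinn', 'Uma']:
   grade  term client  payments
13     B    14    Uma        25
11     B    34    Eli        43
6      D    56   Nora        31
0      B   207    Jon       116
4      A   258    Ben        12
3      A   278  Quinn       118
group by grade, min of term:
       term
grade      
A       258
B        14
D        56
add column term_x2 = t['term'] * 2:
       term  term_x2
grade               
A       258      516
B        14       28
D        56      112
sum of column 'term_x2' → 656

656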